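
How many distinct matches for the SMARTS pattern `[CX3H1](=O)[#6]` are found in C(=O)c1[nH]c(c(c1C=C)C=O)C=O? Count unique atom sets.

[CX3H1](=O)[#6] is the SMARTS for an aldehyde: an sp2 carbon with one H, double-bonded to O and single-bonded to carbon.
The molecule carries 3 separate instances of an aldehyde (-CHO) meeting every constraint; each maps to a distinct set of atoms, giving 3 matches.

3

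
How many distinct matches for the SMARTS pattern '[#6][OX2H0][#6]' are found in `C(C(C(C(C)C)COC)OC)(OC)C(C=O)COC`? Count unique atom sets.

4

[#6][OX2H0][#6] is the SMARTS for an ether: an aliphatic oxygen bridging two carbons with no H on the oxygen.
The molecule carries 4 separate instances of a methoxy ether (-OCH3) meeting every constraint; each maps to a distinct set of atoms, giving 4 matches.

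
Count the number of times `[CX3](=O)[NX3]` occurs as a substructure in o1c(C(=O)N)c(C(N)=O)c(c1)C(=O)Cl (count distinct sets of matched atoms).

2

[CX3](=O)[NX3] is the SMARTS for an amide: a carbonyl carbon bonded to a trivalent nitrogen.
The molecule carries 2 separate instances of a primary amide (-C(=O)NH2) meeting every constraint; each maps to a distinct set of atoms, giving 2 matches.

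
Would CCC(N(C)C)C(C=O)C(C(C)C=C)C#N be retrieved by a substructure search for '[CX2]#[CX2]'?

The pattern [CX2]#[CX2] describes a carbon-carbon triple bond — an alkyne.
The closest candidate here is a vinyl group (-CH=CH2), but the C=C is a double bond; both carbons are CX3, not CX2. No other fragment satisfies the full query, so there is no match.

No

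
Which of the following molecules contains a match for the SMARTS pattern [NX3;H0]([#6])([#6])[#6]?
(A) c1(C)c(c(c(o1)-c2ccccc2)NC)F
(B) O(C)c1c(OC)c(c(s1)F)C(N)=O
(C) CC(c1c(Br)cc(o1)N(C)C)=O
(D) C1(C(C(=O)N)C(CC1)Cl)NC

C

[NX3;H0]([#6])([#6])[#6] describes a trivalent nitrogen with no H, bonded to three carbons (a tertiary amine).
(A) has an N-methylamino group (-NHCH3) but the nitrogen still has one H (H1), not H0.
(B) has a primary amide (-C(=O)NH2) but the amide nitrogen has H2 and only one carbon neighbour.
(C) contains a dimethylamino group (-N(CH3)2), which satisfies every atom and bond constraint.
(D) has an N-methylamino group (-NHCH3) but the nitrogen still has one H (H1), not H0.
So the answer is (C).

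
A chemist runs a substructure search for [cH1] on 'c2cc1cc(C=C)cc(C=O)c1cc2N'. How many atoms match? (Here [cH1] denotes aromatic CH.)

The query [cH1] means: aromatic carbon bearing exactly one hydrogen.
Check the 15 heavy atoms by environment: 5× c (aromatic, H0) → no; 5× c (aromatic, H1) → match; 2× C (H1) → no; 1× O (H0) → no; 1× N (H2) → no; 1× C (H2) → no.
That gives 5 matching atoms.

5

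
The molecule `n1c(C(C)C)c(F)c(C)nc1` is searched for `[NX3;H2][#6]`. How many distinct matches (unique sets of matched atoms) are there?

0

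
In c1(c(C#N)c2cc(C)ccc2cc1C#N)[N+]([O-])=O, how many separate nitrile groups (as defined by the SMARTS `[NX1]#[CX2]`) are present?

2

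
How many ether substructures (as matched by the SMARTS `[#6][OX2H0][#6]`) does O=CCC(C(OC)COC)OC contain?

3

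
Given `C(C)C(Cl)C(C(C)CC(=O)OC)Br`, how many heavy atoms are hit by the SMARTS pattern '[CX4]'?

The query [CX4] means: C with X4: aliphatic carbon with exactly 4 total connections (bonds + H).
Check the 13 heavy atoms by environment: 8× C (X4) → match; 1× Cl (X1) → no; 1× C (X3) → no; 1× O (X1) → no; 1× O (X2) → no; 1× Br (X1) → no.
That gives 8 matching atoms.

8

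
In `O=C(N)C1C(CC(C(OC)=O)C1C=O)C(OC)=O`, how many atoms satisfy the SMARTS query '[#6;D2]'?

2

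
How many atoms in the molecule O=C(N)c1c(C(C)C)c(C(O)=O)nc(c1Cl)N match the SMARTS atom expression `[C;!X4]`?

2

The query [C;!X4] means: aliphatic carbon that does not have four total connections.
Check the 17 heavy atoms by environment: 1× n (aromatic, X2) → no; 5× c (aromatic, X3) → no; 3× C (X4) → no; 2× N (X3) → no; 2× C (X3) → match; 2× O (X1) → no; 1× Cl (X1) → no; 1× O (X2) → no.
That gives 2 matching atoms.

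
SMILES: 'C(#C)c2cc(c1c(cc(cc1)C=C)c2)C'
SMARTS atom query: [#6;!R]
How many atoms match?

5

The query [#6;!R] means: carbon not in any ring.
Check the 15 heavy atoms by environment: 10× c (aromatic, in 6-ring) → no; 5× C (acyclic) → match.
That gives 5 matching atoms.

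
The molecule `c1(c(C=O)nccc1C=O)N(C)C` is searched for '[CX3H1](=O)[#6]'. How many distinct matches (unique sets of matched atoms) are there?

2

[CX3H1](=O)[#6] is the SMARTS for an aldehyde: an sp2 carbon with one H, double-bonded to O and single-bonded to carbon.
The molecule carries 2 separate instances of an aldehyde (-CHO) meeting every constraint; each maps to a distinct set of atoms, giving 2 matches.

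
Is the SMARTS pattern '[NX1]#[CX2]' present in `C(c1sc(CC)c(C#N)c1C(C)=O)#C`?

Yes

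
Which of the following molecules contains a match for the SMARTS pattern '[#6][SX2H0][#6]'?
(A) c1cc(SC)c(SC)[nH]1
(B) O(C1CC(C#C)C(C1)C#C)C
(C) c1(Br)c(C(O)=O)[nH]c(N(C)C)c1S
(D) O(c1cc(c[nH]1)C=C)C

A

[#6][SX2H0][#6] describes an aliphatic sulfur bridging two carbons with no H on the sulfur (a thioether).
(A) contains a methylthio ether (-SCH3), which satisfies every atom and bond constraint.
(B) has a methoxy ether (-OCH3) but the bridging atom is O, not S.
(C) has a thiol (-SH) but the sulfur has H1, not H0 bridging two carbons.
(D) has a methoxy ether (-OCH3) but the bridging atom is O, not S.
So the answer is (A).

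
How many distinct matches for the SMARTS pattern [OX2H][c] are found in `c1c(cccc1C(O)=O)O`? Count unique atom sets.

[OX2H][c] is the SMARTS for a phenol: a hydroxyl oxygen attached to an aromatic carbon.
Exactly one fragment in the molecule meets all constraints, giving 1 match.

1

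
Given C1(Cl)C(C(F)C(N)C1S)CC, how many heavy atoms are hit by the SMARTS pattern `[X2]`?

1

The query [X2] means: any atom with exactly two total connections (bonds + H).
Check the 11 heavy atoms by environment: 7× C (X4) → no; 1× S (X2) → match; 1× N (X3) → no; 1× F (X1) → no; 1× Cl (X1) → no.
That gives 1 matching atom.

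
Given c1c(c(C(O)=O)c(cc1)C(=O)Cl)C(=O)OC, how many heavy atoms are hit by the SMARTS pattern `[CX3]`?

Check the 16 heavy atoms by environment: 6× c (aromatic, X3) → no; 3× C (X3) → match; 3× O (X1) → no; 2× O (X2) → no; 1× C (X4) → no; 1× Cl (X1) → no.
That gives 3 matching atoms.

3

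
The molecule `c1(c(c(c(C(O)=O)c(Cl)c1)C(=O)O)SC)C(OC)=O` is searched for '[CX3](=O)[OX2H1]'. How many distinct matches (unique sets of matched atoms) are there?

2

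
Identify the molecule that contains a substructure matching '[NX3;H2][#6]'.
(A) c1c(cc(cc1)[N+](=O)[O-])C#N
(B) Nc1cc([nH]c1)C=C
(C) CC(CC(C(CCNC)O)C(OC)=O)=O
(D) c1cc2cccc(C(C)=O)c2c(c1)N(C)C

B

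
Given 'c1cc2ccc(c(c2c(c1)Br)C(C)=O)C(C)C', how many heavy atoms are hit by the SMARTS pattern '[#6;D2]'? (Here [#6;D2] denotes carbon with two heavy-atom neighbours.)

The query [#6;D2] means: any carbon bonded to exactly two heavy atoms.
Check the 17 heavy atoms by environment: 5× c (aromatic, D3) → no; 5× c (aromatic, D2) → match; 2× C (D3) → no; 3× C (D1) → no; 1× O (D1) → no; 1× Br (D1) → no.
That gives 5 matching atoms.

5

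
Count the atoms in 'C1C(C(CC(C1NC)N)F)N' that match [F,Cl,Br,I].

1

The query [F,Cl,Br,I] means: comma = OR; matches any of F, Cl, Br, I.
Check the 11 heavy atoms by environment: 7× C → no; 3× N → no; 1× F → match.
That gives 1 matching atom.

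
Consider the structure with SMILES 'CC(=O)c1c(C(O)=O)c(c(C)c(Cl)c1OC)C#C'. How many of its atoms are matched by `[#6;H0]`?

9

The query [#6;H0] means: any carbon with no attached hydrogen.
Check the 18 heavy atoms by environment: 6× c (aromatic, H0) → match; 3× O (H0) → no; 3× C (H3) → no; 3× C (H0) → match; 1× C (H1) → no; 1× Cl (H0) → no; 1× O (H1) → no.
Summing the matching environments: 6 + 3 = 9 matching atoms.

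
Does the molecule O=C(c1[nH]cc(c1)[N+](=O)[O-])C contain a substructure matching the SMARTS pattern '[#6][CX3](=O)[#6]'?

Yes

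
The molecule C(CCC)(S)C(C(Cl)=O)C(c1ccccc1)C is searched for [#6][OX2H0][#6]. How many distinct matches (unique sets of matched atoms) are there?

[#6][OX2H0][#6] is the SMARTS for an ether: an aliphatic oxygen bridging two carbons with no H on the oxygen.
No fragment in the molecule satisfies every constraint, giving 0 matches.

0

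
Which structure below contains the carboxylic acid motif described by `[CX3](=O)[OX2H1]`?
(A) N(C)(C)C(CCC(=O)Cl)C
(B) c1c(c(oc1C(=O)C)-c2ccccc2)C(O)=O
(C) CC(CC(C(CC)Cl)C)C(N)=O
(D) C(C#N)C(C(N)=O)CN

[CX3](=O)[OX2H1] describes an sp2 carbon double-bonded to O and single-bonded to an -OH oxygen (a carboxylic acid).
(A) has an acyl chloride (-C(=O)Cl) but the carbonyl is bonded to Cl, not to an -OH oxygen.
(B) contains a carboxylic acid group (-C(=O)OH), which satisfies every atom and bond constraint.
(C) has a primary amide (-C(=O)NH2) but the carbonyl is bonded to N, not to an -OH oxygen.
(D) has a primary amide (-C(=O)NH2) but the carbonyl is bonded to N, not to an -OH oxygen.
So the answer is (B).

B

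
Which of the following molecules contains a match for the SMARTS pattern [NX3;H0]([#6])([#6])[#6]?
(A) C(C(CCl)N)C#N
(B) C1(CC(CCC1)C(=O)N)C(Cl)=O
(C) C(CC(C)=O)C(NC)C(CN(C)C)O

[NX3;H0]([#6])([#6])[#6] describes a trivalent nitrogen with no H, bonded to three carbons (a tertiary amine).
(A) has a primary amino group (-NH2) but the nitrogen has H2, not H0 with three carbons.
(B) has a primary amide (-C(=O)NH2) but the amide nitrogen has H2 and only one carbon neighbour.
(C) contains a dimethylamino group (-N(CH3)2), which satisfies every atom and bond constraint.
So the answer is (C).

C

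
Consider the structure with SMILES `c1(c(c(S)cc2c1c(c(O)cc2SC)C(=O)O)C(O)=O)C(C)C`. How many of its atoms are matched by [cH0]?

8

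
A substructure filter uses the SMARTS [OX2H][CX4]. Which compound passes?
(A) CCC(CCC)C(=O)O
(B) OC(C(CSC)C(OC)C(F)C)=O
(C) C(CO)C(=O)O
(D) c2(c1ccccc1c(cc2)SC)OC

C

[OX2H][CX4] describes a hydroxyl oxygen bound to an sp3 (X4) carbon (an aliphatic alcohol).
(A) has a carboxylic acid group (-C(=O)OH) but the -OH is on a CX3 carbonyl carbon, not a CX4 carbon.
(B) has a carboxylic acid group (-C(=O)OH) but the -OH is on a CX3 carbonyl carbon, not a CX4 carbon.
(C) contains a hydroxyl group (-OH), which satisfies every atom and bond constraint.
(D) has a methoxy ether (-OCH3) but the oxygen has H0 (ether), not H1.
So the answer is (C).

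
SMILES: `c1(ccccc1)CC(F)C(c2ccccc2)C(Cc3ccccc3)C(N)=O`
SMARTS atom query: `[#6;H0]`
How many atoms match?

4

The query [#6;H0] means: any carbon with no attached hydrogen.
Check the 27 heavy atoms by environment: 2× C (H2) → no; 3× C (H1) → no; 1× F (H0) → no; 3× c (aromatic, H0) → match; 15× c (aromatic, H1) → no; 1× C (H0) → match; 1× O (H0) → no; 1× N (H2) → no.
Summing the matching environments: 3 + 1 = 4 matching atoms.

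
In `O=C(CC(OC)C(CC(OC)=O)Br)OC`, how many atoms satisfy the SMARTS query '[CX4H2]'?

2

The query [CX4H2] means: sp3 carbon (X4) with exactly two hydrogens.
Check the 15 heavy atoms by environment: 2× C (H2, X4) → match; 2× C (H1, X4) → no; 2× C (H0, X3) → no; 2× O (H0, X1) → no; 3× O (H0, X2) → no; 3× C (H3, X4) → no; 1× Br (H0, X1) → no.
That gives 2 matching atoms.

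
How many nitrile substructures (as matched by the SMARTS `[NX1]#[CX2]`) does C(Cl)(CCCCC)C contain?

0

[NX1]#[CX2] is the SMARTS for a nitrile: a nitrogen triple-bonded to a two-connected carbon.
No fragment in the molecule satisfies every constraint, giving 0 matches.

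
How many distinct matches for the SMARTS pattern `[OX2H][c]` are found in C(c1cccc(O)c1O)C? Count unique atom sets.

[OX2H][c] is the SMARTS for a phenol: a hydroxyl oxygen attached to an aromatic carbon.
The molecule carries 2 separate instances of a hydroxyl group (-OH) meeting every constraint; each maps to a distinct set of atoms, giving 2 matches.

2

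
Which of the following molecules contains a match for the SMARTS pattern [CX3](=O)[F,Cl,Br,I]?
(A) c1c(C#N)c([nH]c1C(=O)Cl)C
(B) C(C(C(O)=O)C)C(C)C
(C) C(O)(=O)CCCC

A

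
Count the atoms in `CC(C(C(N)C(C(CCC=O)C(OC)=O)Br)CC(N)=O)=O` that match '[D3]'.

7

The query [D3] means: atom with exactly three heavy-atom neighbours.
Check the 21 heavy atoms by environment: 4× C (D2) → no; 7× C (D3) → match; 4× O (D1) → no; 2× N (D1) → no; 2× C (D1) → no; 1× O (D2) → no; 1× Br (D1) → no.
That gives 7 matching atoms.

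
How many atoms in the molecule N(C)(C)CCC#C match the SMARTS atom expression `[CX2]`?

2

The query [CX2] means: C with X2: aliphatic carbon with exactly 2 total connections.
Check the 7 heavy atoms by environment: 4× C (X4) → no; 2× C (X2) → match; 1× N (X3) → no.
That gives 2 matching atoms.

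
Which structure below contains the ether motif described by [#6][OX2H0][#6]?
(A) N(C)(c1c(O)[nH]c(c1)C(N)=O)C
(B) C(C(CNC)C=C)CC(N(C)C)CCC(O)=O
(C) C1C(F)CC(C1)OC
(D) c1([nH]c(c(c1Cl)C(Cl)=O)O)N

[#6][OX2H0][#6] describes an aliphatic oxygen bridging two carbons with no H on the oxygen (an ether).
(A) has a hydroxyl group (-OH) but the oxygen has H1, not H0 bridging two carbons.
(B) has a carboxylic acid group (-C(=O)OH) but the -OH oxygen has H1; the =O is OX1, not OX2.
(C) contains a methoxy ether (-OCH3), which satisfies every atom and bond constraint.
(D) has a hydroxyl group (-OH) but the oxygen has H1, not H0 bridging two carbons.
So the answer is (C).

C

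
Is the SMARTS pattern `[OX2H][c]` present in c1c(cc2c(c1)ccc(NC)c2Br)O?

Yes

The pattern [OX2H][c] describes a hydroxyl oxygen attached to an aromatic carbon — a phenol.
The molecule carries a hydroxyl group (-OH), whose atoms satisfy every constraint of the query, so the pattern matches.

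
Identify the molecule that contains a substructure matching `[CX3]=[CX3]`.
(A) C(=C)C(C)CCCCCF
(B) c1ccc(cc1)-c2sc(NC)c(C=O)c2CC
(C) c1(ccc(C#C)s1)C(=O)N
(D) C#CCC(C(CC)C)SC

A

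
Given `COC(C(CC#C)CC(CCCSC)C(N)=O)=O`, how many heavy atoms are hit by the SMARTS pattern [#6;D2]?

The query [#6;D2] means: any carbon bonded to exactly two heavy atoms.
Check the 18 heavy atoms by environment: 6× C (D2) → match; 4× C (D3) → no; 2× O (D1) → no; 1× O (D2) → no; 3× C (D1) → no; 1× S (D2) → no; 1× N (D1) → no.
That gives 6 matching atoms.

6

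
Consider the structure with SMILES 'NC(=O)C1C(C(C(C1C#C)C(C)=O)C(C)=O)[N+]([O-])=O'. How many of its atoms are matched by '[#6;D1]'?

The query [#6;D1] means: carbon bonded to exactly one heavy atom.
Check the 19 heavy atoms by environment: 8× C (D3) → no; 1× N (charge +1, D3) → no; 1× O (charge -1, D1) → no; 4× O (D1) → no; 1× N (D1) → no; 3× C (D1) → match; 1× C (D2) → no.
That gives 3 matching atoms.

3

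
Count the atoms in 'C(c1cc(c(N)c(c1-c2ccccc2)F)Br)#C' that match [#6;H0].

7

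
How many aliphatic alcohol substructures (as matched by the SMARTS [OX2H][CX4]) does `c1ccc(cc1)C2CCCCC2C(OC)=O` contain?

0

[OX2H][CX4] is the SMARTS for an aliphatic alcohol: a hydroxyl oxygen bound to an sp3 (X4) carbon.
No fragment in the molecule satisfies every constraint, giving 0 matches.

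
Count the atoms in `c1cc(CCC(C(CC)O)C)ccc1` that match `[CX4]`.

Check the 14 heavy atoms by environment: 7× C (X4) → match; 6× c (aromatic, X3) → no; 1× O (X2) → no.
That gives 7 matching atoms.

7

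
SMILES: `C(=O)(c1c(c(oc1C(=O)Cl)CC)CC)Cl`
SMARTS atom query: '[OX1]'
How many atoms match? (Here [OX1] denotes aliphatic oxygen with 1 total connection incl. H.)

The query [OX1] means: aliphatic oxygen with one total connection — typically a carbonyl =O or an oxide.
Check the 15 heavy atoms by environment: 1× o (aromatic, X2) → no; 4× c (aromatic, X3) → no; 2× C (X3) → no; 2× O (X1) → match; 2× Cl (X1) → no; 4× C (X4) → no.
That gives 2 matching atoms.

2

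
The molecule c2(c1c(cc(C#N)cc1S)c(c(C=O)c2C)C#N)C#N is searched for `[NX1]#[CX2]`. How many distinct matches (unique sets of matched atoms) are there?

3

[NX1]#[CX2] is the SMARTS for a nitrile: a nitrogen triple-bonded to a two-connected carbon.
The molecule carries 3 separate instances of a nitrile (-C#N) meeting every constraint; each maps to a distinct set of atoms, giving 3 matches.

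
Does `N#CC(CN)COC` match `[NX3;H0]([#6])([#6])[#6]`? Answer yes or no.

No

The pattern [NX3;H0]([#6])([#6])[#6] describes a trivalent nitrogen with no H, bonded to three carbons — a tertiary amine.
The closest candidate here is a primary amino group (-NH2), but the nitrogen has H2, not H0 with three carbons. No other fragment satisfies the full query, so there is no match.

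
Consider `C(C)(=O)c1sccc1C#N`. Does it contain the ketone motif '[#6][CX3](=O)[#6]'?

Yes

The pattern [#6][CX3](=O)[#6] describes a carbonyl carbon (no H) flanked by two carbons — a ketone.
The molecule carries an acetyl/ketone group (-C(=O)CH3), whose atoms satisfy every constraint of the query, so the pattern matches.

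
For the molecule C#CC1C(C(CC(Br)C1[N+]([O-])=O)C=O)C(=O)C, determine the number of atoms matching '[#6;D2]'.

3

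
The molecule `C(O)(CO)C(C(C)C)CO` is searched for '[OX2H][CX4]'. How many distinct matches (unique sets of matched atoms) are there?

3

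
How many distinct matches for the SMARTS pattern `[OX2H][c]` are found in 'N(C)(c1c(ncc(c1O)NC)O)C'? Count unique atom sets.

[OX2H][c] is the SMARTS for a phenol: a hydroxyl oxygen attached to an aromatic carbon.
The molecule carries 2 separate instances of a hydroxyl group (-OH) meeting every constraint; each maps to a distinct set of atoms, giving 2 matches.

2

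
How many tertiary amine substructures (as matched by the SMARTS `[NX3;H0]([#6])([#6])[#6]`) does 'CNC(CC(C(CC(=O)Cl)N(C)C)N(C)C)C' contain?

[NX3;H0]([#6])([#6])[#6] is the SMARTS for a tertiary amine: a trivalent nitrogen with no H, bonded to three carbons.
The molecule carries 2 separate instances of a dimethylamino group (-N(CH3)2) meeting every constraint; each maps to a distinct set of atoms, giving 2 matches.

2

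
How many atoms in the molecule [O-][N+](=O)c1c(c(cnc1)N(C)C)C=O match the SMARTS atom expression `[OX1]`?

Check the 14 heavy atoms by environment: 1× n (aromatic, X2) → no; 5× c (aromatic, X3) → no; 1× N (X3) → no; 2× C (X4) → no; 1× N (charge +1, X3) → no; 1× O (charge -1, X1) → match; 2× O (X1) → match; 1× C (X3) → no.
Summing the matching environments: 1 + 2 = 3 matching atoms.

3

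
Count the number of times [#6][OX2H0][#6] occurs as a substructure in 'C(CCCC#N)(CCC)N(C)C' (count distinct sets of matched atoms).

0

[#6][OX2H0][#6] is the SMARTS for an ether: an aliphatic oxygen bridging two carbons with no H on the oxygen.
No fragment in the molecule satisfies every constraint, giving 0 matches.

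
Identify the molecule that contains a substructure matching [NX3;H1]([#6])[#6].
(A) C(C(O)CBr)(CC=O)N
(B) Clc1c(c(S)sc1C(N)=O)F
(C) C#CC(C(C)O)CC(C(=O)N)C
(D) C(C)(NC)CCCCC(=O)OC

[NX3;H1]([#6])[#6] describes a trivalent nitrogen with one H, bonded to two carbons (a secondary amine).
(A) has a primary amino group (-NH2) but the nitrogen has H2 and only one carbon neighbour.
(B) has a primary amide (-C(=O)NH2) but the -C(=O)NH2 nitrogen has H2, not H1.
(C) has a primary amide (-C(=O)NH2) but the -C(=O)NH2 nitrogen has H2, not H1.
(D) contains an N-methylamino group (-NHCH3), which satisfies every atom and bond constraint.
So the answer is (D).

D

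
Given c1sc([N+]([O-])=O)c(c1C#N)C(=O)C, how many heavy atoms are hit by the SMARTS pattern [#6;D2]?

The query [#6;D2] means: any carbon bonded to exactly two heavy atoms.
Check the 13 heavy atoms by environment: 1× s (aromatic, D2) → no; 1× c (aromatic, D2) → match; 3× c (aromatic, D3) → no; 1× N (charge +1, D3) → no; 1× O (charge -1, D1) → no; 2× O (D1) → no; 1× C (D2) → match; 1× N (D1) → no; 1× C (D3) → no; 1× C (D1) → no.
Summing the matching environments: 1 + 1 = 2 matching atoms.

2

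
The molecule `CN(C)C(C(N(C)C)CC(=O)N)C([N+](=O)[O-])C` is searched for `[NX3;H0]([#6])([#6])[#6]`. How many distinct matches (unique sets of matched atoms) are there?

2

[NX3;H0]([#6])([#6])[#6] is the SMARTS for a tertiary amine: a trivalent nitrogen with no H, bonded to three carbons.
The molecule carries 2 separate instances of a dimethylamino group (-N(CH3)2) meeting every constraint; each maps to a distinct set of atoms, giving 2 matches.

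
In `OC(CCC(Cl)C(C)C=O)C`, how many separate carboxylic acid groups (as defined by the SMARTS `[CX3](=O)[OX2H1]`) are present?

0

[CX3](=O)[OX2H1] is the SMARTS for a carboxylic acid: an sp2 carbon double-bonded to O and single-bonded to an -OH oxygen.
The molecule has an aldehyde (-CHO), but there is no singly-bonded oxygen on the carbonyl carbon; nothing else fits, so there are 0 matches.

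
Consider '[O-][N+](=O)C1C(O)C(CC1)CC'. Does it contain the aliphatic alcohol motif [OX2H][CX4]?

The pattern [OX2H][CX4] describes a hydroxyl oxygen bound to an sp3 (X4) carbon — an aliphatic alcohol.
The molecule carries a hydroxyl group (-OH), whose atoms satisfy every constraint of the query, so the pattern matches.

Yes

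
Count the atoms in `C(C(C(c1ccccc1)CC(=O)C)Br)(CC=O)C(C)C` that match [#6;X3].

8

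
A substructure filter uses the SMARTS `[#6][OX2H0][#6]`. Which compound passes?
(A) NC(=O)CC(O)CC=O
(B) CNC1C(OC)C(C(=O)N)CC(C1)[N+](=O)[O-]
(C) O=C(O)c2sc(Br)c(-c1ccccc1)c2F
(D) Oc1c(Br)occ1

[#6][OX2H0][#6] describes an aliphatic oxygen bridging two carbons with no H on the oxygen (an ether).
(A) has a hydroxyl group (-OH) but the oxygen has H1, not H0 bridging two carbons.
(B) contains a methoxy ether (-OCH3), which satisfies every atom and bond constraint.
(C) has a carboxylic acid group (-C(=O)OH) but the -OH oxygen has H1; the =O is OX1, not OX2.
(D) has a hydroxyl group (-OH) but the oxygen has H1, not H0 bridging two carbons.
So the answer is (B).

B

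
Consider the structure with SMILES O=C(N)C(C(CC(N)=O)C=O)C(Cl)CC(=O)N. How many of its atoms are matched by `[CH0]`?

3

The query [CH0] means: aliphatic carbon with no attached hydrogen.
Check the 17 heavy atoms by environment: 2× C (H2) → no; 4× C (H1) → no; 3× C (H0) → match; 4× O (H0) → no; 3× N (H2) → no; 1× Cl (H0) → no.
That gives 3 matching atoms.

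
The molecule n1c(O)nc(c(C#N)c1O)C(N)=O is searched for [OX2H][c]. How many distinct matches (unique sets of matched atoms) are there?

2

[OX2H][c] is the SMARTS for a phenol: a hydroxyl oxygen attached to an aromatic carbon.
The molecule carries 2 separate instances of a hydroxyl group (-OH) meeting every constraint; each maps to a distinct set of atoms, giving 2 matches.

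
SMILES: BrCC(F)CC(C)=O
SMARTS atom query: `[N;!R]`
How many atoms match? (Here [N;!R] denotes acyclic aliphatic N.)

The query [N;!R] means: aliphatic nitrogen not in a ring.
Check the 8 heavy atoms by environment: 5× C (acyclic) → no; 1× Br (acyclic) → no; 1× O (acyclic) → no; 1× F (acyclic) → no.
No environment satisfies the query, so 0 matching atoms.

0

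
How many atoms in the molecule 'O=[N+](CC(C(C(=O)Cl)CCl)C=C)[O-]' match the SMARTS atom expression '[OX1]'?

3

The query [OX1] means: aliphatic oxygen with one total connection — typically a carbonyl =O or an oxide.
Check the 13 heavy atoms by environment: 4× C (X4) → no; 2× Cl (X1) → no; 3× C (X3) → no; 2× O (X1) → match; 1× N (charge +1, X3) → no; 1× O (charge -1, X1) → match.
Summing the matching environments: 2 + 1 = 3 matching atoms.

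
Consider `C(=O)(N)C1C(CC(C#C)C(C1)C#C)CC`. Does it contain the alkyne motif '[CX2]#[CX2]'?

The pattern [CX2]#[CX2] describes a carbon-carbon triple bond — an alkyne.
The molecule carries an ethynyl group (-C#CH), whose atoms satisfy every constraint of the query, so the pattern matches.

Yes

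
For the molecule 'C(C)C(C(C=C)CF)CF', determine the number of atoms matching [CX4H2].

The query [CX4H2] means: sp3 carbon (X4) with exactly two hydrogens.
Check the 10 heavy atoms by environment: 3× C (H2, X4) → match; 2× C (H1, X4) → no; 1× C (H3, X4) → no; 2× F (H0, X1) → no; 1× C (H1, X3) → no; 1× C (H2, X3) → no.
That gives 3 matching atoms.

3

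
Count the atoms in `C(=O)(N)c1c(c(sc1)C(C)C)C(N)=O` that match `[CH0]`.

The query [CH0] means: aliphatic carbon with no attached hydrogen.
Check the 14 heavy atoms by environment: 1× s (aromatic, H0) → no; 1× c (aromatic, H1) → no; 3× c (aromatic, H0) → no; 1× C (H1) → no; 2× C (H3) → no; 2× C (H0) → match; 2× O (H0) → no; 2× N (H2) → no.
That gives 2 matching atoms.

2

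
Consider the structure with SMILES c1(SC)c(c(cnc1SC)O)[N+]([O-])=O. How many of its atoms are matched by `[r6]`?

Check the 14 heavy atoms by environment: 1× n (aromatic, in 6-ring) → match; 5× c (aromatic, in 6-ring) → match; 1× N (charge +1, acyclic) → no; 1× O (charge -1, acyclic) → no; 2× O (acyclic) → no; 2× S (acyclic) → no; 2× C (acyclic) → no.
Summing the matching environments: 1 + 5 = 6 matching atoms.

6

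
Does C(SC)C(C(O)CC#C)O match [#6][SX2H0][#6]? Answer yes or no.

Yes

The pattern [#6][SX2H0][#6] describes an aliphatic sulfur bridging two carbons with no H on the sulfur — a thioether.
The molecule carries a methylthio ether (-SCH3), whose atoms satisfy every constraint of the query, so the pattern matches.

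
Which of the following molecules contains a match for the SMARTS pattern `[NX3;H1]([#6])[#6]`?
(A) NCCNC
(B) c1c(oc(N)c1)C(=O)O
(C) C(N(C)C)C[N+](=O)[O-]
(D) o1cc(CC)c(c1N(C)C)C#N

A

[NX3;H1]([#6])[#6] describes a trivalent nitrogen with one H, bonded to two carbons (a secondary amine).
(A) contains an N-methylamino group (-NHCH3), which satisfies every atom and bond constraint.
(B) has a primary amino group (-NH2) but the nitrogen has H2 and only one carbon neighbour.
(C) has a dimethylamino group (-N(CH3)2) but the nitrogen has H0, not H1.
(D) has a dimethylamino group (-N(CH3)2) but the nitrogen has H0, not H1.
So the answer is (A).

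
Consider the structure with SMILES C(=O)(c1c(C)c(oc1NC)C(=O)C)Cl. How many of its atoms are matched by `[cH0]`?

4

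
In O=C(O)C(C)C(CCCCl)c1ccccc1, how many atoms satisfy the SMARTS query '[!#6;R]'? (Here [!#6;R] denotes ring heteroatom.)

0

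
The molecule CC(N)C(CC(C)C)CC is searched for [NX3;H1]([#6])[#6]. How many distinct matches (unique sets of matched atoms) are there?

0

[NX3;H1]([#6])[#6] is the SMARTS for a secondary amine: a trivalent nitrogen with one H, bonded to two carbons.
The molecule has a primary amino group (-NH2), but the nitrogen has H2 and only one carbon neighbour; nothing else fits, so there are 0 matches.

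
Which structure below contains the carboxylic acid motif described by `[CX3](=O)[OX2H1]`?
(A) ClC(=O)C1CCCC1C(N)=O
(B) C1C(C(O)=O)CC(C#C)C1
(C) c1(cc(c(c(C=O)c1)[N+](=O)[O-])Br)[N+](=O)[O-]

[CX3](=O)[OX2H1] describes an sp2 carbon double-bonded to O and single-bonded to an -OH oxygen (a carboxylic acid).
(A) has an acyl chloride (-C(=O)Cl) but the carbonyl is bonded to Cl, not to an -OH oxygen.
(B) contains a carboxylic acid group (-C(=O)OH), which satisfies every atom and bond constraint.
(C) has an aldehyde (-CHO) but there is no singly-bonded oxygen on the carbonyl carbon.
So the answer is (B).

B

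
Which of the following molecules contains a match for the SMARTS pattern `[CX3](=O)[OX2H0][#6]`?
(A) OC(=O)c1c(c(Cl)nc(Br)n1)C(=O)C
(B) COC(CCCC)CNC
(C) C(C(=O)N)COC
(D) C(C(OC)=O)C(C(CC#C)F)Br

D

[CX3](=O)[OX2H0][#6] describes a carbonyl carbon bonded to an oxygen that is itself bonded to carbon (no H on that O) (an ester).
(A) has a carboxylic acid group (-C(=O)OH) but the singly-bonded O carries H (OX2H1, not H0).
(B) has a methoxy ether (-OCH3) but the ether oxygen is not adjacent to a C=O carbon.
(C) has a methoxy ether (-OCH3) but the ether oxygen is not adjacent to a C=O carbon.
(D) contains a methyl-ester group (-C(=O)OCH3), which satisfies every atom and bond constraint.
So the answer is (D).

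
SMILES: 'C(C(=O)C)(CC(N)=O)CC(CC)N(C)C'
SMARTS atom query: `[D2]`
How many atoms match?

Check the 15 heavy atoms by environment: 3× C (D2) → match; 4× C (D3) → no; 2× O (D1) → no; 1× N (D1) → no; 4× C (D1) → no; 1× N (D3) → no.
That gives 3 matching atoms.

3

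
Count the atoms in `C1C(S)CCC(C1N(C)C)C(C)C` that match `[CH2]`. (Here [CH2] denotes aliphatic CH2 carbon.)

Check the 13 heavy atoms by environment: 4× C (H1) → no; 3× C (H2) → match; 1× S (H1) → no; 4× C (H3) → no; 1× N (H0) → no.
That gives 3 matching atoms.

3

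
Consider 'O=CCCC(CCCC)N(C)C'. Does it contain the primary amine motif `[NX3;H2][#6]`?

No

The pattern [NX3;H2][#6] describes a trivalent nitrogen with two H attached to carbon — a primary amine.
The closest candidate here is a dimethylamino group (-N(CH3)2), but the nitrogen has H0, not H2. No other fragment satisfies the full query, so there is no match.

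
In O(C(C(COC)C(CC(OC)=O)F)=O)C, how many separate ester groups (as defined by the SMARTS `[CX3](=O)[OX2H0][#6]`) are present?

2

[CX3](=O)[OX2H0][#6] is the SMARTS for an ester: a carbonyl carbon bonded to an oxygen that is itself bonded to carbon (no H on that O).
The molecule carries 2 separate instances of a methyl-ester group (-C(=O)OCH3) meeting every constraint; each maps to a distinct set of atoms, giving 2 matches.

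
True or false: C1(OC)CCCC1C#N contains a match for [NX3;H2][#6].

The pattern [NX3;H2][#6] describes a trivalent nitrogen with two H attached to carbon — a primary amine.
The closest candidate here is a nitrile (-C#N), but the nitrogen is NX1 (triple-bonded), not NX3 with two H. No other fragment satisfies the full query, so there is no match.

False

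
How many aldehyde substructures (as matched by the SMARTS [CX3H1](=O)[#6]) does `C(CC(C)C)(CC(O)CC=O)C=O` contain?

[CX3H1](=O)[#6] is the SMARTS for an aldehyde: an sp2 carbon with one H, double-bonded to O and single-bonded to carbon.
The molecule carries 2 separate instances of an aldehyde (-CHO) meeting every constraint; each maps to a distinct set of atoms, giving 2 matches.

2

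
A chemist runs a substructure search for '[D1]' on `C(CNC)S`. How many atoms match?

The query [D1] means: atom with exactly one heavy-atom neighbour (degree 1).
Check the 5 heavy atoms by environment: 2× C (D2) → no; 1× S (D1) → match; 1× N (D2) → no; 1× C (D1) → match.
Summing the matching environments: 1 + 1 = 2 matching atoms.

2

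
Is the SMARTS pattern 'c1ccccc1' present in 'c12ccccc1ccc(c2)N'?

Yes

The pattern c1ccccc1 describes six aromatic carbons in a ring — a benzene ring.
The required atom environment is present in the molecule, so the pattern matches.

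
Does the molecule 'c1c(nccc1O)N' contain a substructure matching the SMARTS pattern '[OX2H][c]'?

Yes

The pattern [OX2H][c] describes a hydroxyl oxygen attached to an aromatic carbon — a phenol.
The molecule carries a hydroxyl group (-OH), whose atoms satisfy every constraint of the query, so the pattern matches.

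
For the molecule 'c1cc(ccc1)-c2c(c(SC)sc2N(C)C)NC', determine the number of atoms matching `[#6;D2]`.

5

The query [#6;D2] means: any carbon bonded to exactly two heavy atoms.
Check the 18 heavy atoms by environment: 1× s (aromatic, D2) → no; 5× c (aromatic, D3) → no; 1× S (D2) → no; 4× C (D1) → no; 1× N (D2) → no; 1× N (D3) → no; 5× c (aromatic, D2) → match.
That gives 5 matching atoms.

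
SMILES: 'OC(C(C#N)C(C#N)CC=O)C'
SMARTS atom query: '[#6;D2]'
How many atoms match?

4

The query [#6;D2] means: any carbon bonded to exactly two heavy atoms.
Check the 12 heavy atoms by environment: 4× C (D2) → match; 3× C (D3) → no; 1× C (D1) → no; 2× O (D1) → no; 2× N (D1) → no.
That gives 4 matching atoms.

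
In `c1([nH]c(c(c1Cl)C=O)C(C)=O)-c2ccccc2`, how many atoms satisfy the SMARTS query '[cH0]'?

5

Check the 17 heavy atoms by environment: 1× n (aromatic, H1) → no; 5× c (aromatic, H0) → match; 5× c (aromatic, H1) → no; 1× C (H1) → no; 2× O (H0) → no; 1× C (H0) → no; 1× C (H3) → no; 1× Cl (H0) → no.
That gives 5 matching atoms.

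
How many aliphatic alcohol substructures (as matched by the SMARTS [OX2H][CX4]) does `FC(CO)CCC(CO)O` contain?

[OX2H][CX4] is the SMARTS for an aliphatic alcohol: a hydroxyl oxygen bound to an sp3 (X4) carbon.
The molecule carries 3 separate instances of a hydroxyl group (-OH) meeting every constraint; each maps to a distinct set of atoms, giving 3 matches.

3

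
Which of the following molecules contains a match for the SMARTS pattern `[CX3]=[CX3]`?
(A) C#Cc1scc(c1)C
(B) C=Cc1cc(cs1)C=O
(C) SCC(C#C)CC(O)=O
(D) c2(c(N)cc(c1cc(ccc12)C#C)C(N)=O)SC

[CX3]=[CX3] describes a non-aromatic C=C double bond between two sp2 carbons (an alkene).
(A) has an ethynyl group (-C#CH) but the C-C bond is a triple bond, not a double bond.
(B) contains a vinyl group (-CH=CH2), which satisfies every atom and bond constraint.
(C) has an ethynyl group (-C#CH) but the C-C bond is a triple bond, not a double bond.
(D) has an ethynyl group (-C#CH) but the C-C bond is a triple bond, not a double bond.
So the answer is (B).

B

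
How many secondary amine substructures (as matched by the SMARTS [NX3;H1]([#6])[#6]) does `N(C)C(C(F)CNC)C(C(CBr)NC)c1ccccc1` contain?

[NX3;H1]([#6])[#6] is the SMARTS for a secondary amine: a trivalent nitrogen with one H, bonded to two carbons.
The molecule carries 3 separate instances of an N-methylamino group (-NHCH3) meeting every constraint; each maps to a distinct set of atoms, giving 3 matches.

3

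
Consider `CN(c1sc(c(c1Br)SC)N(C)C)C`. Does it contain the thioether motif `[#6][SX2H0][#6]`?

Yes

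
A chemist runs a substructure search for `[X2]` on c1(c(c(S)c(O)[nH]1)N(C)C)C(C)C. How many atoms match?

Check the 13 heavy atoms by environment: 1× n (aromatic, X3) → no; 4× c (aromatic, X3) → no; 1× S (X2) → match; 1× O (X2) → match; 1× N (X3) → no; 5× C (X4) → no.
Summing the matching environments: 1 + 1 = 2 matching atoms.

2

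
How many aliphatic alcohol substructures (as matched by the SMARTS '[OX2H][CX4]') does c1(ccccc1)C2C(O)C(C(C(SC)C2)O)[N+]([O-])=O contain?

2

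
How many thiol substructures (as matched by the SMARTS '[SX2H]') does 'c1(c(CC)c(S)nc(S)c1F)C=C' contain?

[SX2H] is the SMARTS for a thiol: an aliphatic sulfur with two connections, one being H.
The molecule carries 2 separate instances of a thiol (-SH) meeting every constraint; each maps to a distinct set of atoms, giving 2 matches.

2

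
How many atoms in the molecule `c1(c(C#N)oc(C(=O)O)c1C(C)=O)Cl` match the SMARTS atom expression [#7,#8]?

5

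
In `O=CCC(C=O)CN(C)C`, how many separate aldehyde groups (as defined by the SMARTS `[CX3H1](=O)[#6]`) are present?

2

[CX3H1](=O)[#6] is the SMARTS for an aldehyde: an sp2 carbon with one H, double-bonded to O and single-bonded to carbon.
The molecule carries 2 separate instances of an aldehyde (-CHO) meeting every constraint; each maps to a distinct set of atoms, giving 2 matches.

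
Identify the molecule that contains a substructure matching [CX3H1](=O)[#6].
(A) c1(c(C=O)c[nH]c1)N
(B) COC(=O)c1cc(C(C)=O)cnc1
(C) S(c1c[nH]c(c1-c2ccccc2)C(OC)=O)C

A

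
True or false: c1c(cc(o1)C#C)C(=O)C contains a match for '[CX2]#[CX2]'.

The pattern [CX2]#[CX2] describes a carbon-carbon triple bond — an alkyne.
The molecule carries an ethynyl group (-C#CH), whose atoms satisfy every constraint of the query, so the pattern matches.

True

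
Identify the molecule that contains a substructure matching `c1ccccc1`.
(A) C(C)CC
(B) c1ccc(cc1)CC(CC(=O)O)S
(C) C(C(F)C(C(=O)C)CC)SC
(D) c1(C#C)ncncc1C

c1ccccc1 describes six aromatic carbons in a ring (a benzene ring).
(A) has a methyl group (-CH3) but no six-membered all-carbon aromatic ring is present.
(B) contains a phenyl ring, which satisfies every atom and bond constraint.
(C) has a methyl group (-CH3) but no six-membered all-carbon aromatic ring is present.
(D) has a methyl group (-CH3) but no six-membered all-carbon aromatic ring is present.
So the answer is (B).

B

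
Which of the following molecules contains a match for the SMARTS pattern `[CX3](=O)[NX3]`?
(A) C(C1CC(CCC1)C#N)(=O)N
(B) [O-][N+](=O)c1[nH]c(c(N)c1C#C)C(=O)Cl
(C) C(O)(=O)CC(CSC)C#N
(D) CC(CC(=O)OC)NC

A

[CX3](=O)[NX3] describes a carbonyl carbon bonded to a trivalent nitrogen (an amide).
(A) contains a primary amide (-C(=O)NH2), which satisfies every atom and bond constraint.
(B) has a primary amino group (-NH2) but the -NH2 is not attached to a carbonyl carbon.
(C) has a nitrile (-C#N) but the nitrile N is NX1 (triple-bonded), not NX3.
(D) has a methyl-ester group (-C(=O)OCH3) but the carbonyl is bonded to O, not to an NX3 nitrogen.
So the answer is (A).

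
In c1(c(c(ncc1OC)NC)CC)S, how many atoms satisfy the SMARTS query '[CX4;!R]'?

4

The query [CX4;!R] means: aliphatic carbon with four total connections, not in a ring.
Check the 13 heavy atoms by environment: 1× n (aromatic, X2, in 6-ring) → no; 5× c (aromatic, X3, in 6-ring) → no; 1× S (X2, acyclic) → no; 1× N (X3, acyclic) → no; 4× C (X4, acyclic) → match; 1× O (X2, acyclic) → no.
That gives 4 matching atoms.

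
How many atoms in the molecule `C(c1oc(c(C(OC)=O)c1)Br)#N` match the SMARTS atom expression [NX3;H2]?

The query [NX3;H2] means: aliphatic N with 3 total connections, two of them H — an -NH2 nitrogen (amine or amide).
Check the 12 heavy atoms by environment: 1× o (aromatic, H0, X2) → no; 3× c (aromatic, H0, X3) → no; 1× c (aromatic, H1, X3) → no; 1× C (H0, X3) → no; 1× O (H0, X1) → no; 1× O (H0, X2) → no; 1× C (H3, X4) → no; 1× Br (H0, X1) → no; 1× C (H0, X2) → no; 1× N (H0, X1) → no.
No environment satisfies the query, so 0 matching atoms.

0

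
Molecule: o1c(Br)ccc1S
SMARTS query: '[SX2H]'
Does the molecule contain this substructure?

Yes

The pattern [SX2H] describes an aliphatic sulfur with two connections, one being H — a thiol.
The molecule carries a thiol (-SH), whose atoms satisfy every constraint of the query, so the pattern matches.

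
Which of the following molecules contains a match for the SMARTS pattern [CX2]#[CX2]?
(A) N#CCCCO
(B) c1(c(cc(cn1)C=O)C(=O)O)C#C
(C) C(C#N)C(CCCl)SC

[CX2]#[CX2] describes a carbon-carbon triple bond (an alkyne).
(A) has a nitrile (-C#N) but the triple bond is C#N, not C#C.
(B) contains an ethynyl group (-C#CH), which satisfies every atom and bond constraint.
(C) has a nitrile (-C#N) but the triple bond is C#N, not C#C.
So the answer is (B).

B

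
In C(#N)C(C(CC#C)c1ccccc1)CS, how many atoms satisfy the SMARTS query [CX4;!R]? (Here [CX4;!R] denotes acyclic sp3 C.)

4

The query [CX4;!R] means: aliphatic carbon with four total connections, not in a ring.
Check the 15 heavy atoms by environment: 4× C (X4, acyclic) → match; 3× C (X2, acyclic) → no; 1× N (X1, acyclic) → no; 6× c (aromatic, X3, in 6-ring) → no; 1× S (X2, acyclic) → no.
That gives 4 matching atoms.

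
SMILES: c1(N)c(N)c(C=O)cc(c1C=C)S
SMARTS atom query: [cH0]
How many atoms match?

5

The query [cH0] means: aromatic carbon with no attached hydrogen (substituted or ring-fusion).
Check the 13 heavy atoms by environment: 1× c (aromatic, H1) → no; 5× c (aromatic, H0) → match; 1× S (H1) → no; 2× C (H1) → no; 1× C (H2) → no; 1× O (H0) → no; 2× N (H2) → no.
That gives 5 matching atoms.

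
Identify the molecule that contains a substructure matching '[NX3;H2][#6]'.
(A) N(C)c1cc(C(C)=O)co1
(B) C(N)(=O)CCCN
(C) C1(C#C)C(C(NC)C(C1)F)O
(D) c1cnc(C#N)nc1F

B

[NX3;H2][#6] describes a trivalent nitrogen with two H attached to carbon (a primary amine).
(A) has an N-methylamino group (-NHCH3) but the nitrogen bears two carbons and only one H (H1), not H2.
(B) contains a primary amino group (-NH2), which satisfies every atom and bond constraint.
(C) has an N-methylamino group (-NHCH3) but the nitrogen bears two carbons and only one H (H1), not H2.
(D) has a nitrile (-C#N) but the nitrogen is NX1 (triple-bonded), not NX3 with two H.
So the answer is (B).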